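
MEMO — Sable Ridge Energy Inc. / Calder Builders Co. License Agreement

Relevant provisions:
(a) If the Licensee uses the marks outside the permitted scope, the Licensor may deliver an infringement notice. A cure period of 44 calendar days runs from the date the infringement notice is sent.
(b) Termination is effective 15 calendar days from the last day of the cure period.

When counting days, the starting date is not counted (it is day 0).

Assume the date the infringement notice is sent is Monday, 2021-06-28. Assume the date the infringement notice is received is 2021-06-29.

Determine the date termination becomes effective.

2021-08-26

Adding 44 calendar days to 2021-06-28 gives 2021-08-11, which is the last day of the cure period.
The date termination becomes effective: 2021-08-11 + 15 days = 2021-08-26.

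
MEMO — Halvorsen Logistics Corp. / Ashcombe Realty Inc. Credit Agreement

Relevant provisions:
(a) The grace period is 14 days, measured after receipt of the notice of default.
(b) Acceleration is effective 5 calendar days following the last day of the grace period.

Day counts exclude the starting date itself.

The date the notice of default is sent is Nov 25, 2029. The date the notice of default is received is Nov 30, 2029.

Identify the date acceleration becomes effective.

The last day of the grace period: 14 calendar days after Nov 30, 2029 is Dec 14, 2029.
Adding 5 calendar days to Dec 14, 2029 gives Dec 19, 2029, which is the date acceleration becomes effective.

Dec 19, 2029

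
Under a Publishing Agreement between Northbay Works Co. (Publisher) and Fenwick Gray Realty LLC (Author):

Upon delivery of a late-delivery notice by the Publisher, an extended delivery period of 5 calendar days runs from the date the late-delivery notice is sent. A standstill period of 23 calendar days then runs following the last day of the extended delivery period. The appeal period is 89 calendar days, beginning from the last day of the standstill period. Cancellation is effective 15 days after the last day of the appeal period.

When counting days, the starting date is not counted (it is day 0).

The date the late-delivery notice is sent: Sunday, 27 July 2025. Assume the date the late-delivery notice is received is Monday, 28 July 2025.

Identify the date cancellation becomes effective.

The last day of the extended delivery period: 5 calendar days after 27 July 2025 is 1 August 2025.
The last day of the standstill period: 1 August 2025 + 23 days = 24 August 2025.
The last day of the appeal period: 24 August 2025 + 89 days = 21 November 2025.
The date cancellation becomes effective: 21 November 2025 + 15 days = 6 December 2025.

6 December 2025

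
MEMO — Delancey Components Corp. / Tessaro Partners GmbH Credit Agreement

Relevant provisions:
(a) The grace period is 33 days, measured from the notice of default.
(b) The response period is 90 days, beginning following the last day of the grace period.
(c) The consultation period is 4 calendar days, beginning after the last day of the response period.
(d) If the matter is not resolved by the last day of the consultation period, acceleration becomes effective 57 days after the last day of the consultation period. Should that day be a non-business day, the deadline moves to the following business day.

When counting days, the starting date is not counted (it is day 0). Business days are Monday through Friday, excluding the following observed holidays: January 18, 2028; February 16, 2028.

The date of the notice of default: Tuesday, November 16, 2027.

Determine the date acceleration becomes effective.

May 18, 2028

The last day of the grace period: 33 calendar days after November 16, 2027 is December 19, 2027.
Adding 90 calendar days to December 19, 2027 gives March 18, 2028, which is the last day of the response period.
Adding 4 calendar days to March 18, 2028 gives March 22, 2028, which is the last day of the consultation period.
The date acceleration becomes effective: 57 calendar days after March 22, 2028 is May 18, 2028. May 18, 2028 is a Thursday and is not a listed holiday, so no roll-forward applies.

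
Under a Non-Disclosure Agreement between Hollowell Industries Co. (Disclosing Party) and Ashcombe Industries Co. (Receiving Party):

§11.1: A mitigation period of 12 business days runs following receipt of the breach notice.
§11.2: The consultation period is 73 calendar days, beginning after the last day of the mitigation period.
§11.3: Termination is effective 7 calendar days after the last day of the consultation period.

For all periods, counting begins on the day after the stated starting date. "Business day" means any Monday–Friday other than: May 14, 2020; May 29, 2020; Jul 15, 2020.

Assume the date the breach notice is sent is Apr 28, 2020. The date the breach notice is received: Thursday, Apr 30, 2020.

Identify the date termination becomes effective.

The last day of the mitigation period: counting 12 business days from Thursday, Apr 30, 2020 (May 1, May 4, May 5, May 6, …, May 15, May 18, May 19, skipping weekends and the listed holiday on May 14) reaches Tuesday, May 19, 2020.
Adding 73 calendar days to May 19, 2020 gives Jul 31, 2020, which is the last day of the consultation period.
Adding 7 calendar days to Jul 31, 2020 gives Aug 7, 2020, which is the date termination becomes effective.

Aug 7, 2020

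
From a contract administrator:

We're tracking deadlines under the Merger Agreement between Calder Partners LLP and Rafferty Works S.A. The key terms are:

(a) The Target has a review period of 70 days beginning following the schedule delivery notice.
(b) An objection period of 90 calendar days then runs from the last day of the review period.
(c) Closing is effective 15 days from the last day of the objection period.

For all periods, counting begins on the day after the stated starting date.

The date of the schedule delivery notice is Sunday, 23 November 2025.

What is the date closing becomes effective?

17 May 2026

The last day of the review period: 23 November 2025 + 70 days = 1 February 2026.
Adding 90 calendar days to 1 February 2026 gives 2 May 2026, which is the last day of the objection period.
The date closing becomes effective: 15 calendar days after 2 May 2026 is 17 May 2026.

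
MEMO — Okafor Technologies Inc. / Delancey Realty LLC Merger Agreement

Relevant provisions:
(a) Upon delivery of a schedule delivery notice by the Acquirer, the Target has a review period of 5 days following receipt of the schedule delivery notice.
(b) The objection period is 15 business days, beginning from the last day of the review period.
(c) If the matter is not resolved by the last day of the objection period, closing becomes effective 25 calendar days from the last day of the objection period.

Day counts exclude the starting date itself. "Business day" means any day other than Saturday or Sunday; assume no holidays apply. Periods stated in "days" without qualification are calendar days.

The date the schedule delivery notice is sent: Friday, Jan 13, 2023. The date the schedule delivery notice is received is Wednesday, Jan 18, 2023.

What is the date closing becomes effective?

The last day of the review period: 5 calendar days after Jan 18, 2023 is Jan 23, 2023.
The last day of the objection period: 15 business days after Monday, Jan 23, 2023, skipping weekends — Jan 24, Jan 25, Jan 26, Jan 27, …, Feb 9, Feb 10, Feb 13 — lands on Monday, Feb 13, 2023.
The date closing becomes effective: Feb 13, 2023 + 25 days = Mar 10, 2023.

Mar 10, 2023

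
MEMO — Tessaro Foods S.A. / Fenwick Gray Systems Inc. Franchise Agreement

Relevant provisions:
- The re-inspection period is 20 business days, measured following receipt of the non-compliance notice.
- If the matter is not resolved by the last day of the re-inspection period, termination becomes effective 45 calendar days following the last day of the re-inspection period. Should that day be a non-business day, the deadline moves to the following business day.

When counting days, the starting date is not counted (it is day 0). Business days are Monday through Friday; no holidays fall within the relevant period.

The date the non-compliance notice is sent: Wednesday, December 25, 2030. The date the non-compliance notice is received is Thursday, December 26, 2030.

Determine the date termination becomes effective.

From Thursday, December 26, 2030, 20 business days (Dec 27, Dec 30, Dec 31, Jan 1, …, Jan 21, Jan 22, Jan 23, skipping weekends) brings us to Thursday, January 23, 2031, which is the last day of the re-inspection period.
The date termination becomes effective: 45 calendar days after January 23, 2031 is March 9, 2031. That falls on a Sunday, so it rolls to the next business day, Monday, March 10, 2031.

March 10, 2031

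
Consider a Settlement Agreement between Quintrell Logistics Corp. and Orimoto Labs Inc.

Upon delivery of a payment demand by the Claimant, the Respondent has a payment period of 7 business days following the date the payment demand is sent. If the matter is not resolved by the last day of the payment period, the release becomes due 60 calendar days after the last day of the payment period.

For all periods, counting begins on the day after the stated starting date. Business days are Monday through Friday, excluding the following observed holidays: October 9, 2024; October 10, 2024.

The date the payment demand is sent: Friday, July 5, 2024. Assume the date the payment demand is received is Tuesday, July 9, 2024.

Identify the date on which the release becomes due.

September 14, 2024

The last day of the payment period: counting 7 business days from Friday, July 5, 2024 (Jul 8, Jul 9, Jul 10, Jul 11, Jul 12, Jul 15, Jul 16, skipping weekends) reaches Tuesday, July 16, 2024.
The date on which the release becomes due: July 16, 2024 + 60 days = September 14, 2024.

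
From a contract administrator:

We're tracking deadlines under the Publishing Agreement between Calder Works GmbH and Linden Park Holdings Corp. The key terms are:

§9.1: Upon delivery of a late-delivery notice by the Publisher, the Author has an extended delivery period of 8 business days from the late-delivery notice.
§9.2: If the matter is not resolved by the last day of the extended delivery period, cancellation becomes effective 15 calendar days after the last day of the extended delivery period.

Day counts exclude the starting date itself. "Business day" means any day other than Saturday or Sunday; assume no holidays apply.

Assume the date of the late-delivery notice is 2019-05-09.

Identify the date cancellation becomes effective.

From Thursday, 2019-05-09, 8 business days (May 10, May 13, May 14, May 15, May 16, May 17, May 20, May 21, skipping weekends) brings us to Tuesday, 2019-05-21, which is the last day of the extended delivery period.
The date cancellation becomes effective: 2019-05-21 + 15 days = 2019-06-05.

2019-06-05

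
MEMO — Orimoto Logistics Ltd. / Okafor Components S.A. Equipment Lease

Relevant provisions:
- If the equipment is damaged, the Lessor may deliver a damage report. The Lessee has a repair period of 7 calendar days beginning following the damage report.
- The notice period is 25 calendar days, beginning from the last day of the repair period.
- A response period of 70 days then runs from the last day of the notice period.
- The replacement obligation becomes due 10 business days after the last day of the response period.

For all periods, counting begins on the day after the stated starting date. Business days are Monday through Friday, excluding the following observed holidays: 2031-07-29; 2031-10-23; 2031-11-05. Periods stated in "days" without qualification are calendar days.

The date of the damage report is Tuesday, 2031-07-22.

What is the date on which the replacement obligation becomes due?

The last day of the repair period: 2031-07-22 + 7 days = 2031-07-29.
The last day of the notice period: 2031-07-29 + 25 days = 2031-08-23.
The last day of the response period: 2031-08-23 + 70 days = 2031-11-01.
The date on which the replacement obligation becomes due: 10 business days after Saturday, 2031-11-01, skipping weekends and the listed holiday on Nov 5 — Nov 3, Nov 4, Nov 6, Nov 7, Nov 10, Nov 11, Nov 12, Nov 13, Nov 14, Nov 17 — lands on Monday, 2031-11-17.

2031-11-17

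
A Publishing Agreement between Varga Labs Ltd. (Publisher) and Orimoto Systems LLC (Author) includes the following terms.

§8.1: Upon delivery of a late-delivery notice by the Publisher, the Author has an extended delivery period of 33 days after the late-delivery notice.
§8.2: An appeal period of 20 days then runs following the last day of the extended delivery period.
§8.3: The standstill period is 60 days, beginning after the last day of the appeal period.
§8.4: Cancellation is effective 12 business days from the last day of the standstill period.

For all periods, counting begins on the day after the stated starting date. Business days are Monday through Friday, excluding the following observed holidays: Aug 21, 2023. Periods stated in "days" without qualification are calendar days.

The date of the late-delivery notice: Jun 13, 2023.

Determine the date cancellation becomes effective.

The last day of the extended delivery period: Jun 13, 2023 + 33 days = Jul 16, 2023.
The last day of the appeal period: Jul 16, 2023 + 20 days = Aug 5, 2023.
The last day of the standstill period: 60 calendar days after Aug 5, 2023 is Oct 4, 2023.
From Wednesday, Oct 4, 2023, 12 business days (Oct 5, Oct 6, Oct 9, Oct 10, …, Oct 18, Oct 19, Oct 20, skipping weekends) brings us to Friday, Oct 20, 2023, which is the date cancellation becomes effective.

Oct 20, 2023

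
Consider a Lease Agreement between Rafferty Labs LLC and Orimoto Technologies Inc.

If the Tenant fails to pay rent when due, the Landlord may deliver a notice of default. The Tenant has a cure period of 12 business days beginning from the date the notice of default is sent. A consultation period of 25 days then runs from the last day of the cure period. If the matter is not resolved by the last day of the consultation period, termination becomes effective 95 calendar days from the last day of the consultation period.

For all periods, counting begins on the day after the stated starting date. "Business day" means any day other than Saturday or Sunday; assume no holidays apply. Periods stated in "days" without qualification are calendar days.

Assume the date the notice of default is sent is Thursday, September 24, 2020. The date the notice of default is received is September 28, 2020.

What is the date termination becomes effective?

The last day of the cure period: counting 12 business days from Thursday, September 24, 2020 (Sep 25, Sep 28, Sep 29, Sep 30, …, Oct 8, Oct 9, Oct 12, skipping weekends) reaches Monday, October 12, 2020.
Adding 25 calendar days to October 12, 2020 gives November 6, 2020, which is the last day of the consultation period.
The date termination becomes effective: November 6, 2020 + 95 days = February 9, 2021.

February 9, 2021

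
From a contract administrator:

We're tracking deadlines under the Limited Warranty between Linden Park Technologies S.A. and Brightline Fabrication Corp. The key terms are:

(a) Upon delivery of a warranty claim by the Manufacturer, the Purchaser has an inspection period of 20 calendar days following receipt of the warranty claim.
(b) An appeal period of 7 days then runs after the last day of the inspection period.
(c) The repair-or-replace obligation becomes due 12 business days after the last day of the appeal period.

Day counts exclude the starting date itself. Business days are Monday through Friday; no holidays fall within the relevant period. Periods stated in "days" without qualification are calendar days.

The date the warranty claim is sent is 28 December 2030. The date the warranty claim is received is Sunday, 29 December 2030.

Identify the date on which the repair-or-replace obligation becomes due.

The last day of the inspection period: 20 calendar days after 29 December 2030 is 18 January 2031.
Adding 7 calendar days to 18 January 2031 gives 25 January 2031, which is the last day of the appeal period.
The date on which the repair-or-replace obligation becomes due: 12 business days after Saturday, 25 January 2031, skipping weekends — Jan 27, Jan 28, Jan 29, Jan 30, …, Feb 7, Feb 10, Feb 11 — lands on Tuesday, 11 February 2031.

11 February 2031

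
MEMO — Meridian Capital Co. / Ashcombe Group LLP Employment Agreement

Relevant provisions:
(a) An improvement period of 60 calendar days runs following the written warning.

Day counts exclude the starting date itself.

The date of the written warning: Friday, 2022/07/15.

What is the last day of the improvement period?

2022/09/13

The last day of the improvement period: 2022/07/15 + 60 days = 2022/09/13.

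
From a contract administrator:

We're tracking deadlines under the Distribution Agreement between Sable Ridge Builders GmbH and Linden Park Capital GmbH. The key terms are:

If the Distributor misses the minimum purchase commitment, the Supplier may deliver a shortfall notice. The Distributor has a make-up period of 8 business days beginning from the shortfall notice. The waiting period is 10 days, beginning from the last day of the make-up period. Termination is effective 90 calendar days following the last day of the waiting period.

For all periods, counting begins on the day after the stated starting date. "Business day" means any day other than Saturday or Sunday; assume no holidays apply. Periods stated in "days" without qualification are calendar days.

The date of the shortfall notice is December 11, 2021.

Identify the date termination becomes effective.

April 1, 2022

From Saturday, December 11, 2021, 8 business days (Dec 13, Dec 14, Dec 15, Dec 16, Dec 17, Dec 20, Dec 21, Dec 22, skipping weekends) brings us to Wednesday, December 22, 2021, which is the last day of the make-up period.
The last day of the waiting period: December 22, 2021 + 10 days = January 1, 2022.
Adding 90 calendar days to January 1, 2022 gives April 1, 2022, which is the date termination becomes effective.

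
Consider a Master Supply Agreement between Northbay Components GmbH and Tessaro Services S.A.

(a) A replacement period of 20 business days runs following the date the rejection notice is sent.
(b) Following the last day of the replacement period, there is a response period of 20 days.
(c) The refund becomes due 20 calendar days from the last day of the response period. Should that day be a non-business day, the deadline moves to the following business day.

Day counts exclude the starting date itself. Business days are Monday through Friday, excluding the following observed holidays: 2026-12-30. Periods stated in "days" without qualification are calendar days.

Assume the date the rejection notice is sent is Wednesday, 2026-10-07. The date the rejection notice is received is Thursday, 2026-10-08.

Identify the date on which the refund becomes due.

The last day of the replacement period: counting 20 business days from Wednesday, 2026-10-07 (Oct 8, Oct 9, Oct 12, Oct 13, …, Nov 2, Nov 3, Nov 4, skipping weekends) reaches Wednesday, 2026-11-04.
Adding 20 calendar days to 2026-11-04 gives 2026-11-24, which is the last day of the response period.
The date on which the refund becomes due: 20 calendar days after 2026-11-24 is 2026-12-14. 2026-12-14 is a Monday and is not a listed holiday, so no roll-forward applies.

2026-12-14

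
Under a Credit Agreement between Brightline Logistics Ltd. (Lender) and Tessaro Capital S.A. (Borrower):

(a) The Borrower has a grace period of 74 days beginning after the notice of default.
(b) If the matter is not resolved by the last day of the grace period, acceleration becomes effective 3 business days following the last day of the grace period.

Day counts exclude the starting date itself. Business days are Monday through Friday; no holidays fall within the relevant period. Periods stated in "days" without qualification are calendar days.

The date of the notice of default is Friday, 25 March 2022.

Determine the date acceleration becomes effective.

Adding 74 calendar days to 25 March 2022 gives 7 June 2022, which is the last day of the grace period.
From Tuesday, 7 June 2022, 3 business days (Jun 8, Jun 9, Jun 10, skipping weekends) brings us to Friday, 10 June 2022, which is the date acceleration becomes effective.

10 June 2022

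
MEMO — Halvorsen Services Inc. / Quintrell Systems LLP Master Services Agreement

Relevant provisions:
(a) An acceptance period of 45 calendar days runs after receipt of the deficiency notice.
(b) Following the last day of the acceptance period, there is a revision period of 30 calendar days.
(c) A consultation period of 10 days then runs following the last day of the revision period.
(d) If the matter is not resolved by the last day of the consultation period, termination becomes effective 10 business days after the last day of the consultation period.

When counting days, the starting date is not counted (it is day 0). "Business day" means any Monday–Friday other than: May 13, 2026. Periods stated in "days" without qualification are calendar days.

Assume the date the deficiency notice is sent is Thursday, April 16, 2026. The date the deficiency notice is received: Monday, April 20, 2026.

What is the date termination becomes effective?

Adding 45 calendar days to April 20, 2026 gives June 4, 2026, which is the last day of the acceptance period.
The last day of the revision period: 30 calendar days after June 4, 2026 is July 4, 2026.
Adding 10 calendar days to July 4, 2026 gives July 14, 2026, which is the last day of the consultation period.
The date termination becomes effective: counting 10 business days from Tuesday, July 14, 2026 (Jul 15, Jul 16, Jul 17, Jul 20, Jul 21, Jul 22, Jul 23, Jul 24, Jul 27, Jul 28, skipping weekends) reaches Tuesday, July 28, 2026.

July 28, 2026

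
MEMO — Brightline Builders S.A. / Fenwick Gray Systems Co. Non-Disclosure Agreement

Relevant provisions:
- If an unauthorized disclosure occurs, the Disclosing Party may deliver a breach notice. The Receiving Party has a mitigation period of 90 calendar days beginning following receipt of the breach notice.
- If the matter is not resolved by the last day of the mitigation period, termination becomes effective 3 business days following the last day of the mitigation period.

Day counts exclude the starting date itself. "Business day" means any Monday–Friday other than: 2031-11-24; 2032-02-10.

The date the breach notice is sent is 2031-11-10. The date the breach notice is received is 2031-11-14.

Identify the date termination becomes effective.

The last day of the mitigation period: 2031-11-14 + 90 days = 2032-02-12.
The date termination becomes effective: counting 3 business days from Thursday, 2032-02-12 (Feb 13, Feb 16, Feb 17, skipping weekends) reaches Tuesday, 2032-02-17.

2032-02-17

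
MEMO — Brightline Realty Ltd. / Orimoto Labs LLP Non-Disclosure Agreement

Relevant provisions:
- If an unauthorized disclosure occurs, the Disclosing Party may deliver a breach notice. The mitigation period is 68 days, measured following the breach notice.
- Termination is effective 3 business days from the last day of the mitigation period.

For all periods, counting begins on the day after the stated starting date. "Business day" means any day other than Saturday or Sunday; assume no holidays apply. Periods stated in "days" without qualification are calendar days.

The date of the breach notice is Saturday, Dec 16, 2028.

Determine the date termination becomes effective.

Feb 27, 2029

Adding 68 calendar days to Dec 16, 2028 gives Feb 22, 2029, which is the last day of the mitigation period.
The date termination becomes effective: 3 business days after Thursday, Feb 22, 2029, skipping weekends — Feb 23, Feb 26, Feb 27 — lands on Tuesday, Feb 27, 2029.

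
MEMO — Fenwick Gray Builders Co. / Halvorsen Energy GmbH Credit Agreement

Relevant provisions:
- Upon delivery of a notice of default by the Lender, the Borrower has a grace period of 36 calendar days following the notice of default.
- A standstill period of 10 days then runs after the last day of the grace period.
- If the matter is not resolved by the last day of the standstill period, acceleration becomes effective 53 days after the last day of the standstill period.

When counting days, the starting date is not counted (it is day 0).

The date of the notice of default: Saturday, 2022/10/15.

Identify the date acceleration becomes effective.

2023/01/22

Adding 36 calendar days to 2022/10/15 gives 2022/11/20, which is the last day of the grace period.
The last day of the standstill period: 2022/11/20 + 10 days = 2022/11/30.
The date acceleration becomes effective: 2022/11/30 + 53 days = 2023/01/22.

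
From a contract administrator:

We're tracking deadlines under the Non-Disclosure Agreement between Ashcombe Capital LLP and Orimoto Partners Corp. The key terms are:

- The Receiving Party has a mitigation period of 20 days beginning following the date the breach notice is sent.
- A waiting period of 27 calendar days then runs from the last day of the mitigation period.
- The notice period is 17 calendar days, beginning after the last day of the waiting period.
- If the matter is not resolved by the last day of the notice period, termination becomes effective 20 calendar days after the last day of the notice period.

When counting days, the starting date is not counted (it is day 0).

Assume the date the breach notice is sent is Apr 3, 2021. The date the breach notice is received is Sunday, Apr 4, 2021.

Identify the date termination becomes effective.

The last day of the mitigation period: 20 calendar days after Apr 3, 2021 is Apr 23, 2021.
The last day of the waiting period: 27 calendar days after Apr 23, 2021 is May 20, 2021.
The last day of the notice period: 17 calendar days after May 20, 2021 is Jun 6, 2021.
The date termination becomes effective: Jun 6, 2021 + 20 days = Jun 26, 2021.

Jun 26, 2021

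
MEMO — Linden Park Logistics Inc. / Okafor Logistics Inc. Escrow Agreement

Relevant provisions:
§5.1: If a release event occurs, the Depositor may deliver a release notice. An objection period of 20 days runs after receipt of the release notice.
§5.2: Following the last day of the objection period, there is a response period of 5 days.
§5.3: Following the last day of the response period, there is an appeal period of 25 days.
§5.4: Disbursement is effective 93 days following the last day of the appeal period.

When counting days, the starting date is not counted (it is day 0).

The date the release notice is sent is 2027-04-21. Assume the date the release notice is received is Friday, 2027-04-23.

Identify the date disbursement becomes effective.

The last day of the objection period: 2027-04-23 + 20 days = 2027-05-13.
The last day of the response period: 2027-05-13 + 5 days = 2027-05-18.
Adding 25 calendar days to 2027-05-18 gives 2027-06-12, which is the last day of the appeal period.
The date disbursement becomes effective: 93 calendar days after 2027-06-12 is 2027-09-13.

2027-09-13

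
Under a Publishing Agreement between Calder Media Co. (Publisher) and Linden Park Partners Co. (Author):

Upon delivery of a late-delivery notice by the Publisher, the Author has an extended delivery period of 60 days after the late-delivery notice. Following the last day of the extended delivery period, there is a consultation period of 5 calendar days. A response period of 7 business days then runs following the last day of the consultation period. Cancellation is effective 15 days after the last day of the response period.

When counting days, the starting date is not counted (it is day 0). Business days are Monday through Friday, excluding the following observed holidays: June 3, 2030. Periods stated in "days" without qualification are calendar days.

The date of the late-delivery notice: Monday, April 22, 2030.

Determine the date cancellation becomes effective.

July 20, 2030

The last day of the extended delivery period: April 22, 2030 + 60 days = June 21, 2030.
The last day of the consultation period: June 21, 2030 + 5 days = June 26, 2030.
The last day of the response period: counting 7 business days from Wednesday, June 26, 2030 (Jun 27, Jun 28, Jul 1, Jul 2, Jul 3, Jul 4, Jul 5, skipping weekends) reaches Friday, July 5, 2030.
The date cancellation becomes effective: July 5, 2030 + 15 days = July 20, 2030.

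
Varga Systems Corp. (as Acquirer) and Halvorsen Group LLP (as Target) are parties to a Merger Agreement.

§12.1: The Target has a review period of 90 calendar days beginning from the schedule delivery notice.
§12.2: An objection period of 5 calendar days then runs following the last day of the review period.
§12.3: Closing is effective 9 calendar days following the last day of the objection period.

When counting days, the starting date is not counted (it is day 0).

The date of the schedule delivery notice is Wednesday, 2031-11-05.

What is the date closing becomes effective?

2032-02-17

The last day of the review period: 2031-11-05 + 90 days = 2032-02-03.
The last day of the objection period: 2032-02-03 + 5 days = 2032-02-08.
The date closing becomes effective: 9 calendar days after 2032-02-08 is 2032-02-17.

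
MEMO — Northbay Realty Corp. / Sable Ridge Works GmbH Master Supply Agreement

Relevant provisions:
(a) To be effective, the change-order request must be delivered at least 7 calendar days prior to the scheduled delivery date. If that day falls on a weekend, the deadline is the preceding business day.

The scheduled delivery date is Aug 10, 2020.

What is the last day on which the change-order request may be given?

Aug 10, 2020 minus 7 days is Aug 3, 2020. That is a Monday, so no adjustment is needed.

Aug 3, 2020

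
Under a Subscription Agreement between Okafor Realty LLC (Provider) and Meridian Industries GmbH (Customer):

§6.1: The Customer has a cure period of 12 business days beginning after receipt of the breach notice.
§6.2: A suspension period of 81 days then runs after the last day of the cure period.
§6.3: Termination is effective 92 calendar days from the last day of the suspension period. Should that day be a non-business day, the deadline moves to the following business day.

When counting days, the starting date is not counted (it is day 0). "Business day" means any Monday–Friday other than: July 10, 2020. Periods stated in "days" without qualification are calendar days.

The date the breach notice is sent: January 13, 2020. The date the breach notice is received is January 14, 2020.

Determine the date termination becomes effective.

The last day of the cure period: counting 12 business days from Tuesday, January 14, 2020 (Jan 15, Jan 16, Jan 17, Jan 20, …, Jan 28, Jan 29, Jan 30, skipping weekends) reaches Thursday, January 30, 2020.
The last day of the suspension period: January 30, 2020 + 81 days = April 20, 2020.
The date termination becomes effective: 92 calendar days after April 20, 2020 is July 21, 2020. July 21, 2020 is a Tuesday and is not a listed holiday, so no roll-forward applies.

July 21, 2020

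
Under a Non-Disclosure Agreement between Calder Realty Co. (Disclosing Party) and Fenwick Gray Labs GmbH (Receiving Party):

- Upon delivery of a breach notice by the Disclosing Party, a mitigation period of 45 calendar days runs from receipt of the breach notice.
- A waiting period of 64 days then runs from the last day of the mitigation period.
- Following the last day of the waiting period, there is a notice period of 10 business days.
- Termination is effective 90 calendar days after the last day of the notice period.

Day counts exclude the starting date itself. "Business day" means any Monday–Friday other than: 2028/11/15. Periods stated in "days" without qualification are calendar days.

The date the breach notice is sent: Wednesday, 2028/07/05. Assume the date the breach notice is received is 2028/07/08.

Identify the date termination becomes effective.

Adding 45 calendar days to 2028/07/08 gives 2028/08/22, which is the last day of the mitigation period.
The last day of the waiting period: 2028/08/22 + 64 days = 2028/10/25.
The last day of the notice period: 10 business days after Wednesday, 2028/10/25, skipping weekends — Oct 26, Oct 27, Oct 30, Oct 31, Nov 1, Nov 2, Nov 3, Nov 6, Nov 7, Nov 8 — lands on Wednesday, 2028/11/08.
The date termination becomes effective: 2028/11/08 + 90 days = 2029/02/06.

2029/02/06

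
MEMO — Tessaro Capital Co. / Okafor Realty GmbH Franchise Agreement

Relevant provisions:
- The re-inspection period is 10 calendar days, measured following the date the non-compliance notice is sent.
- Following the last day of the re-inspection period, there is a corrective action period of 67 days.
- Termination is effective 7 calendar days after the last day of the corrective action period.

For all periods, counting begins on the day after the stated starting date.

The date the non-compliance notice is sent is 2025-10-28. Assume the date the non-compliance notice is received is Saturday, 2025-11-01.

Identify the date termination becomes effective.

The last day of the re-inspection period: 10 calendar days after 2025-10-28 is 2025-11-07.
Adding 67 calendar days to 2025-11-07 gives 2026-01-13, which is the last day of the corrective action period.
The date termination becomes effective: 7 calendar days after 2026-01-13 is 2026-01-20.

2026-01-20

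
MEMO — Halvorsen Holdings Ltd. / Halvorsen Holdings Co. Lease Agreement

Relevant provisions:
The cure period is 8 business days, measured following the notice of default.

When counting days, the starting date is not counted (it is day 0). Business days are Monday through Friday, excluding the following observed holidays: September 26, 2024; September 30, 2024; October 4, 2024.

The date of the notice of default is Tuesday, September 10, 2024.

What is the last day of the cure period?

The last day of the cure period: counting 8 business days from Tuesday, September 10, 2024 (Sep 11, Sep 12, Sep 13, Sep 16, Sep 17, Sep 18, Sep 19, Sep 20, skipping weekends) reaches Friday, September 20, 2024.

September 20, 2024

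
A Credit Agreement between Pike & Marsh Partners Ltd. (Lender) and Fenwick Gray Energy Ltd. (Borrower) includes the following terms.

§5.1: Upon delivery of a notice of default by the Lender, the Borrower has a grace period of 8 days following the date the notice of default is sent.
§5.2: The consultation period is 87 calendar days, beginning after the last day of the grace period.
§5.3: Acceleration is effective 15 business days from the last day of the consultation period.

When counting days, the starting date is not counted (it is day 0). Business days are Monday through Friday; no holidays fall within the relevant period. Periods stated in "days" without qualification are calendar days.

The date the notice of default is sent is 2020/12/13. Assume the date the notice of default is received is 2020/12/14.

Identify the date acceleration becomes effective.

2021/04/08

The last day of the grace period: 8 calendar days after 2020/12/13 is 2020/12/21.
Adding 87 calendar days to 2020/12/21 gives 2021/03/18, which is the last day of the consultation period.
From Thursday, 2021/03/18, 15 business days (Mar 19, Mar 22, Mar 23, Mar 24, …, Apr 6, Apr 7, Apr 8, skipping weekends) brings us to Thursday, 2021/04/08, which is the date acceleration becomes effective.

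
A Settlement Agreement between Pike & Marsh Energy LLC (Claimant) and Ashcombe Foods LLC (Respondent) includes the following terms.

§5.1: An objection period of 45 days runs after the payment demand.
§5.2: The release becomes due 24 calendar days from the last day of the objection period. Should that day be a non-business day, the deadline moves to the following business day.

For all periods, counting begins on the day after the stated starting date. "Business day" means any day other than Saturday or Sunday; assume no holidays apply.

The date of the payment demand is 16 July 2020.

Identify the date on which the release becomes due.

23 September 2020

Adding 45 calendar days to 16 July 2020 gives 30 August 2020, which is the last day of the objection period.
Adding 24 calendar days to 30 August 2020 gives 23 September 2020, which is the date on which the release becomes due. 23 September 2020 is a Wednesday, so no roll-forward applies.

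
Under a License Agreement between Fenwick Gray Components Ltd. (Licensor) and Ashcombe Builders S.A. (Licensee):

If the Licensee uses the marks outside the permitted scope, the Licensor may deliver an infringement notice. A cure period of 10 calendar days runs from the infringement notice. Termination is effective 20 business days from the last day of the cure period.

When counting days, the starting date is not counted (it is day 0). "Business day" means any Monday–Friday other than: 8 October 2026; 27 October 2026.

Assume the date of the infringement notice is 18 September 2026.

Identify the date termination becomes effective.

28 October 2026

Adding 10 calendar days to 18 September 2026 gives 28 September 2026, which is the last day of the cure period.
The date termination becomes effective: 20 business days after Monday, 28 September 2026, skipping weekends and the listed holidays on Oct 8, Oct 27 — Sep 29, Sep 30, Oct 1, Oct 2, …, Oct 23, Oct 26, Oct 28 — lands on Wednesday, 28 October 2026.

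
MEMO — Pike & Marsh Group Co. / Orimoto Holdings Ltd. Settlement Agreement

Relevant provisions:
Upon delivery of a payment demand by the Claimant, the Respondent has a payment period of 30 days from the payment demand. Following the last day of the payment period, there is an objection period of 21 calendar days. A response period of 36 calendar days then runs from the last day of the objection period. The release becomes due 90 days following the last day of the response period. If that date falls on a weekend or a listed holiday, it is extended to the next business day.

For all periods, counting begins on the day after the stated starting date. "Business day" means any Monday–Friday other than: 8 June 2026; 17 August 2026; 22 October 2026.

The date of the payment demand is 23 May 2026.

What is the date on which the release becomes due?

16 November 2026

The last day of the payment period: 30 calendar days after 23 May 2026 is 22 June 2026.
The last day of the objection period: 22 June 2026 + 21 days = 13 July 2026.
Adding 36 calendar days to 13 July 2026 gives 18 August 2026, which is the last day of the response period.
The date on which the release becomes due: 18 August 2026 + 90 days = 16 November 2026. 16 November 2026 is a Monday and is not a listed holiday, so no roll-forward applies.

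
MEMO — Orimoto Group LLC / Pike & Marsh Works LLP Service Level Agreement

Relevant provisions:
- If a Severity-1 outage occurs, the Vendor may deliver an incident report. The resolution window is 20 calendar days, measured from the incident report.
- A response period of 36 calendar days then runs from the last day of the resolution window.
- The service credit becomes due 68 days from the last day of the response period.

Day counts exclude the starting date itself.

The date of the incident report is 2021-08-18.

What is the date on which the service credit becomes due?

2021-12-20

The last day of the resolution window: 20 calendar days after 2021-08-18 is 2021-09-07.
Adding 36 calendar days to 2021-09-07 gives 2021-10-13, which is the last day of the response period.
Adding 68 calendar days to 2021-10-13 gives 2021-12-20, which is the date on which the service credit becomes due.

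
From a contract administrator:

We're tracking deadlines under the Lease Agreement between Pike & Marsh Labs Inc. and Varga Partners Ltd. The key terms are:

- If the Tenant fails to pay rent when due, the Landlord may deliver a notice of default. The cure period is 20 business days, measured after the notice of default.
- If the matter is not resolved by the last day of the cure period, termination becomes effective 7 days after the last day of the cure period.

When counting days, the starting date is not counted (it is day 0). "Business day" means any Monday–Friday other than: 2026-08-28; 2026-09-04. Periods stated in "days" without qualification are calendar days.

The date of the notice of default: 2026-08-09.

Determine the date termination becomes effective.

From Sunday, 2026-08-09, 20 business days (Aug 10, Aug 11, Aug 12, Aug 13, …, Sep 3, Sep 7, Sep 8, skipping weekends and the listed holidays on Aug 28, Sep 4) brings us to Tuesday, 2026-09-08, which is the last day of the cure period.
The date termination becomes effective: 7 calendar days after 2026-09-08 is 2026-09-15.

2026-09-15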